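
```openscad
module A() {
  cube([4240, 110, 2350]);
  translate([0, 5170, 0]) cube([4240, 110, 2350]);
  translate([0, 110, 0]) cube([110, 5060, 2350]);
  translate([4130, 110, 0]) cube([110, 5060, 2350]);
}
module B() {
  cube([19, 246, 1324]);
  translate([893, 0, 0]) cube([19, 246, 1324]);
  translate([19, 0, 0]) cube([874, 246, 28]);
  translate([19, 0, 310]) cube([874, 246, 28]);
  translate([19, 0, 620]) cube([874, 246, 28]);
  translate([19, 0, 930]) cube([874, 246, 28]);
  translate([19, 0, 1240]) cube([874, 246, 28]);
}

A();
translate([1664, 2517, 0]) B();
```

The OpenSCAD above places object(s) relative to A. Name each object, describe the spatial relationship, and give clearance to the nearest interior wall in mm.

A is a house frame. B is a bookshelf. The bookshelf sits inside the house frame, centred. The clearance to the nearest interior wall is 1554 mm.

Clearances: x = 1554, y = 2407; minimum 1554 mm.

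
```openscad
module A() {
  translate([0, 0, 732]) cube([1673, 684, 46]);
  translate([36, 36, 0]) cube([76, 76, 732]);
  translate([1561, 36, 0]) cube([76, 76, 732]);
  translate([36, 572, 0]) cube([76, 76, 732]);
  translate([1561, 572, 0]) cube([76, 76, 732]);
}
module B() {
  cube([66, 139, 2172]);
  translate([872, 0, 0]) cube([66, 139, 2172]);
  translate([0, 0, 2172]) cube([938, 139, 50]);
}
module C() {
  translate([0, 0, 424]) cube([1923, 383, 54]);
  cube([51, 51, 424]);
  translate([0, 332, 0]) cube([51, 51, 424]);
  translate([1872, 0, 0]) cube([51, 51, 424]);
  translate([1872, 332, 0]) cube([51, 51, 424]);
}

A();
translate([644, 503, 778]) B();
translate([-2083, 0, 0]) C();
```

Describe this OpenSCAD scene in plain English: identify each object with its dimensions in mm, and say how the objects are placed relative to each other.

A is a table: top 1673 mm (x) × 684 mm (y), 46 mm thick, upper face at z = 778 mm, on four 76×76 mm square legs, each inset 36 mm from the nearest pair of top edges, running from z = 0 to the bottom of the top.

B is a rectangular door frame: two vertical jambs of 66×139 mm section, 2172 mm tall, with a clear opening 806 mm wide between their inner faces. A header 50 mm tall and 139 mm deep lies on top of the jambs and spans the full outside width.

C is a long wooden bench with a 1923 mm (x) × 383 mm (y) seat, 54 mm thick, its top surface 478 mm above the floor. Four 51 mm square legs at the seat corners, flush with the edges, run from z = 0 to the seat underside.

The door frame is on top of the table. The bench is on the floor beside the table on its −x side.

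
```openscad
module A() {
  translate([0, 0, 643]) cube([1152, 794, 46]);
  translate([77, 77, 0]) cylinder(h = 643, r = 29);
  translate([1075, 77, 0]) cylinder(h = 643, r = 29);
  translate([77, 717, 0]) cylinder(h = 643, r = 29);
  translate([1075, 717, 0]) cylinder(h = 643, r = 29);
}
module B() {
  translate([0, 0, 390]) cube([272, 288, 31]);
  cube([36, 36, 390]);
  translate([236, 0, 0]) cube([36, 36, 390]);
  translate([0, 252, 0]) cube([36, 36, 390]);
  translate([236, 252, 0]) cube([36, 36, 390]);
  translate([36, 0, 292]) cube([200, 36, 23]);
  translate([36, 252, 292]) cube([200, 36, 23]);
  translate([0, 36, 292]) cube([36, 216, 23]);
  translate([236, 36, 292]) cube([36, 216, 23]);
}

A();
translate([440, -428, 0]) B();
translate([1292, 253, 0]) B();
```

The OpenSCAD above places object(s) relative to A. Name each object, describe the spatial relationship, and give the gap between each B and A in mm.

Each stool's nearest face is 140 mm from the table's bounding box.

A is a table. B is a stool. Two stools sit around the table at the −y, +x sides. The gap between each stool and the table is 140 mm.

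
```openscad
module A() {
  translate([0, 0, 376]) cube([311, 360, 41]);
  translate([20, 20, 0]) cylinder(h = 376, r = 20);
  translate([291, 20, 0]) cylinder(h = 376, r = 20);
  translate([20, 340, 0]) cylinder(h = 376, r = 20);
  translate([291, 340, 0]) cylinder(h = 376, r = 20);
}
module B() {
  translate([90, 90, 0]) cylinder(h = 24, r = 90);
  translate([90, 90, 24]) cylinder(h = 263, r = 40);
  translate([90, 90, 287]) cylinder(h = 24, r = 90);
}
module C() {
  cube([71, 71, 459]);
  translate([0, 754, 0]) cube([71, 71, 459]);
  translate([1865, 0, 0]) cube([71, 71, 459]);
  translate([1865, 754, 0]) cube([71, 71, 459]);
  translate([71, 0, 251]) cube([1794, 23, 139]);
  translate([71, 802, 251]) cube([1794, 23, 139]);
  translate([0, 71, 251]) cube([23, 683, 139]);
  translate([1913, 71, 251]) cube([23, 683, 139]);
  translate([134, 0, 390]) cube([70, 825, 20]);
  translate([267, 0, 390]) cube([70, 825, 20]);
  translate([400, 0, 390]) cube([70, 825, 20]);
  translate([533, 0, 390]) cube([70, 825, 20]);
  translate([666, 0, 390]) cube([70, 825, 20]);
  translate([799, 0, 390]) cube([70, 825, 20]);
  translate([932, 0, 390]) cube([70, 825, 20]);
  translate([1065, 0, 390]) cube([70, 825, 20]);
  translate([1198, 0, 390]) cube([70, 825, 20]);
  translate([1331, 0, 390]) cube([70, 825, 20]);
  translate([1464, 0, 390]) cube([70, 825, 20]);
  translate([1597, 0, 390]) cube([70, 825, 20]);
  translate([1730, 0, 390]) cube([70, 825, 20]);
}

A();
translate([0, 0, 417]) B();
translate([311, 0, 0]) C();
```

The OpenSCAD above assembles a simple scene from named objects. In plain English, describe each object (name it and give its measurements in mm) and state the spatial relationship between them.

A is a four-legged stool. The seat is a 311×360×41 mm slab whose top surface is at z = 417 mm; four round legs, each 40 mm in diameter, run from the floor (z = 0) to the underside of the seat, each leg's axis is inset half a diameter from the nearest pair of seat edges (so the leg's bounding box is flush with the corner).

B is a spool: two coaxial disc flanges of radius 90 mm and thickness 24 mm, joined by a core cylinder of radius 40 mm and height 263 mm. The lower flange rests on z = 0 and the three cylinders share a vertical axis.

C is a bed frame 1936 mm long (x) by 825 mm wide (y). Four 71×71 mm corner posts, 459 mm tall, at the corners of the footprint. Four rails of 23 mm thickness and 139 mm height run between adjacent posts with their undersides at z = 251 mm, their outer faces flush with the outside of the frame (the two x-running rails run between the posts' inner faces; the two y-running rails run between the posts' inner faces). 13 slats, each 70 mm wide (x) and 20 mm thick, lie across the top of the two x-running rails, running the full 825 mm width of the frame in y; the slats are evenly spaced along x between the inner faces of the end posts with equal gaps (rounded down to the nearest mm) at the −x end and between each pair — any rounding remainder accumulates at the +x end.

The spool is on top of the stool. The bed frame is against the stool's +x side, with their −y faces flush.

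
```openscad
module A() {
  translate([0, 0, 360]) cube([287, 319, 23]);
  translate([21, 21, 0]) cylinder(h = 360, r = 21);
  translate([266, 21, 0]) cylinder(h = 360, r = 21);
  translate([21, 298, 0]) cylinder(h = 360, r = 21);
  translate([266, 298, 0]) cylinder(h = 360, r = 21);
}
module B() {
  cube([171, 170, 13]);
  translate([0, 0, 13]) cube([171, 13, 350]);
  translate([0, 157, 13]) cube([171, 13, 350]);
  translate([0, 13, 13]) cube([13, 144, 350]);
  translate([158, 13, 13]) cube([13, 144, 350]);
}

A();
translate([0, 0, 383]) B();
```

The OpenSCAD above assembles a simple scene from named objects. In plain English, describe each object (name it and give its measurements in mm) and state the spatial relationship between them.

A is a simple wooden stool: a rectangular seat 287 mm (x) by 319 mm (y), 23 mm thick, top face at z = 383 mm, on four round legs, each 42 mm in diameter. The legs rest on z = 0, each leg's axis is inset half a diameter from the nearest pair of seat edges (so the leg's bounding box is flush with the corner).

B is an open storage box with external size 171×170×363 mm and wall thickness 13 mm (the base is also 13 mm thick). The base covers the whole footprint; the four walls stand on the base, with the y-facing walls full-width and the x-facing walls fitting between their inner faces.

The open box is on top of the stool.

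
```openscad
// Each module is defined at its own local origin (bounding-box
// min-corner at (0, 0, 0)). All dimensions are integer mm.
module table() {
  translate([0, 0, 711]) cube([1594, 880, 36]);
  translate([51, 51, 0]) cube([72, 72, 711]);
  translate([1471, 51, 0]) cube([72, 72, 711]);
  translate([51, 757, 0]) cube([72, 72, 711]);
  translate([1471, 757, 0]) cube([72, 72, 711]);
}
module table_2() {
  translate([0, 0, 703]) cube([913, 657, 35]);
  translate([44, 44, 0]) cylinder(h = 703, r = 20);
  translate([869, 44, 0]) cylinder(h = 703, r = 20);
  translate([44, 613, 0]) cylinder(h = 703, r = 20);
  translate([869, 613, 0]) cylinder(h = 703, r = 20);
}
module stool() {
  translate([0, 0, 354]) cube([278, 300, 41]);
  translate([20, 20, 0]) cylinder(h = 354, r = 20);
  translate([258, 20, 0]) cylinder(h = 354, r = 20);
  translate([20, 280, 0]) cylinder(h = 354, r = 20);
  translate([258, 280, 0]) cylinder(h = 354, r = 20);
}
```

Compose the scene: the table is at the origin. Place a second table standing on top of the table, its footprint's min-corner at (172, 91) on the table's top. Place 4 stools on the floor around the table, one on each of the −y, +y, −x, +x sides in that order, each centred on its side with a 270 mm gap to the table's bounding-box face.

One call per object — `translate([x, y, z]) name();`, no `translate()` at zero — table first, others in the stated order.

table();
translate([172, 91, 747]) table_2();
translate([658, -570, 0]) stool();
translate([658, 1150, 0]) stool();
translate([-548, 290, 0]) stool();
translate([1864, 290, 0]) stool();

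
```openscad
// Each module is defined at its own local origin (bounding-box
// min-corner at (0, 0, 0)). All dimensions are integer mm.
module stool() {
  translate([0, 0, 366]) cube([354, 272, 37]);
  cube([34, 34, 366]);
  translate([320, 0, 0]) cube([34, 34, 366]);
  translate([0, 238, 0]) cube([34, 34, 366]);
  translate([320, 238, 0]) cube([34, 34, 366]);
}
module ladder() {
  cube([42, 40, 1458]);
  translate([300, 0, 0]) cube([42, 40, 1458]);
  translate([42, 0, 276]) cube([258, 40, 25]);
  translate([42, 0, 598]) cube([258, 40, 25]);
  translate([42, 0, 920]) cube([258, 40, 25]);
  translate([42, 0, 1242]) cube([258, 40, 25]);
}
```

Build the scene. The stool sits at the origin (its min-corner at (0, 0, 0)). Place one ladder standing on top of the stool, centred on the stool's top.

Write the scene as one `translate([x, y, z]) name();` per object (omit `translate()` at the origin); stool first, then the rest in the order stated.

stool();
translate([6, 116, 403]) ladder();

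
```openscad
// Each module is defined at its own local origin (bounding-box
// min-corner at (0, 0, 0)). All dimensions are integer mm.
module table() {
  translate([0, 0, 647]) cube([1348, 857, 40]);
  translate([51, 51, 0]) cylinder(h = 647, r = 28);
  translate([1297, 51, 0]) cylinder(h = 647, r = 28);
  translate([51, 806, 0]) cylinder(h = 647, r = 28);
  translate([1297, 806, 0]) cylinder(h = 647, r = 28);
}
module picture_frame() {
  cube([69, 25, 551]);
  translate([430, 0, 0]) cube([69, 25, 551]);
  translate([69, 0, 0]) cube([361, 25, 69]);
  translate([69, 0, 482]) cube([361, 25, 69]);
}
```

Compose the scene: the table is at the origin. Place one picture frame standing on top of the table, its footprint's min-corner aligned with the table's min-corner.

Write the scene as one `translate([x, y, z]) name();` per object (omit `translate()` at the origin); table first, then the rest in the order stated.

table();
translate([0, 0, 687]) picture_frame();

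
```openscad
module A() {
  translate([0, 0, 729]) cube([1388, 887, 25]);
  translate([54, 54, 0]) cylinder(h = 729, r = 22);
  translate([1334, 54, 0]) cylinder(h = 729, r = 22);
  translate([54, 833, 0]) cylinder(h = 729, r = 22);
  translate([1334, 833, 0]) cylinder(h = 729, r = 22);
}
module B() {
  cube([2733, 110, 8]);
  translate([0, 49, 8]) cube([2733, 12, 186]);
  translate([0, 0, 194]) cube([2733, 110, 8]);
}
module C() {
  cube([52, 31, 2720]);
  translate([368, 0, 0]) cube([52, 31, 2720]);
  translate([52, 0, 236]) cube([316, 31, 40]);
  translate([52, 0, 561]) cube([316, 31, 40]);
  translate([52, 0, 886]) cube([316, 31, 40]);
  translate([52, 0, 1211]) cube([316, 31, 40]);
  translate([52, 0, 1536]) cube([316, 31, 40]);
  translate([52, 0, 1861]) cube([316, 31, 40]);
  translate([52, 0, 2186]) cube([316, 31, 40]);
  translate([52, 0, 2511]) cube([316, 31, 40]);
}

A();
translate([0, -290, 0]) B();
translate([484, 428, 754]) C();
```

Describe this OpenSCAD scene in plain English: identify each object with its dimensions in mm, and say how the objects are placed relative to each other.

A is a rectangular dining table. The top is 1388×887×25 mm with its upper surface at z = 754 mm. It stands on four round legs of 44 mm diameter, each leg's bounding box inset 32 mm from the nearest pair of top edges, running from the floor to the underside of the top.

B is an I-beam lying along x, 2733 mm long. Overall section height 202 mm. Two flanges 110 mm wide (y) and 8 mm thick, one on the floor and one at the top; a web 12 mm thick runs between them, centred on the flange width.

C is a straight ladder. Two 52×31 mm vertical rails, 2720 mm tall, stand 420 mm apart (outside-to-outside) with their front faces coplanar on the −y side. 8 rungs, each 31 mm deep and 40 mm tall, span between the inner faces of the rails, front faces flush with the rails. The lowest rung's underside is at z = 236 mm and rungs are spaced 325 mm apart (underside to underside).

The I-beam is on the floor beside the table on its −y side. The ladder is on top of the table, centred.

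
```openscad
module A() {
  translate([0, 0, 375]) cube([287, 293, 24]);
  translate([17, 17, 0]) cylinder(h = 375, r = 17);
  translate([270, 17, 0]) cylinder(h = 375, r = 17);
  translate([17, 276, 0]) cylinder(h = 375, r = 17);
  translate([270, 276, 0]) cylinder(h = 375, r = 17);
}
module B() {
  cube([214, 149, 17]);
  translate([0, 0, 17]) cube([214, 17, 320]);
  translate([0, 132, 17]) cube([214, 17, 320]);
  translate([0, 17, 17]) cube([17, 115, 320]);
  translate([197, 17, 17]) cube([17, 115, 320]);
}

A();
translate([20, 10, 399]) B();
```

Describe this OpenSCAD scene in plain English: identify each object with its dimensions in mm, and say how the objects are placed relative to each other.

A is a four-legged stool. The seat is a 287×293×24 mm slab whose top surface is at z = 399 mm; four round legs, each 34 mm in diameter, run from the floor (z = 0) to the underside of the seat, each leg's axis is inset half a diameter from the nearest pair of seat edges (so the leg's bounding box is flush with the corner).

B is an open storage box with external size 214×149×337 mm and wall thickness 17 mm (the base is also 17 mm thick). The base covers the whole footprint; the four walls stand on the base, with the y-facing walls full-width and the x-facing walls fitting between their inner faces.

The open box is on top of the stool.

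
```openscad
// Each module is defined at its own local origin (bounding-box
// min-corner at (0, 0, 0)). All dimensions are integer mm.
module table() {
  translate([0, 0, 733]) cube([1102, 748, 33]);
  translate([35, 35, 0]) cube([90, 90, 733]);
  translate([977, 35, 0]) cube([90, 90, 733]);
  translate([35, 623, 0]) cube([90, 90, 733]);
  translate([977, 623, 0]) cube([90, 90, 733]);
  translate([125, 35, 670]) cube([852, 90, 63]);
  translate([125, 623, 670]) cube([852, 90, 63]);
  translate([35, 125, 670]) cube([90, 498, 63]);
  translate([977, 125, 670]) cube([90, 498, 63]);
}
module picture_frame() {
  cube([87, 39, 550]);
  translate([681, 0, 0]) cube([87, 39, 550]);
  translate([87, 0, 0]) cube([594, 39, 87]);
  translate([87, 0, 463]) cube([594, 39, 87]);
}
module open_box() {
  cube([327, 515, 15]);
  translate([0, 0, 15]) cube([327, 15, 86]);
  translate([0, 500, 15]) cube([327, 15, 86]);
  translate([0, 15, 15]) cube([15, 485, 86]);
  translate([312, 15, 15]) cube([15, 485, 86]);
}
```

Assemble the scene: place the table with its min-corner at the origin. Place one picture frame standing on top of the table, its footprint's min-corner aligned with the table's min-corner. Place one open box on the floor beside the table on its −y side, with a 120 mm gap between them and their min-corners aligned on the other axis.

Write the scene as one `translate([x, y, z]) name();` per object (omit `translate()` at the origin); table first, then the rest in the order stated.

table();
translate([0, 0, 766]) picture_frame();
translate([0, -635, 0]) open_box();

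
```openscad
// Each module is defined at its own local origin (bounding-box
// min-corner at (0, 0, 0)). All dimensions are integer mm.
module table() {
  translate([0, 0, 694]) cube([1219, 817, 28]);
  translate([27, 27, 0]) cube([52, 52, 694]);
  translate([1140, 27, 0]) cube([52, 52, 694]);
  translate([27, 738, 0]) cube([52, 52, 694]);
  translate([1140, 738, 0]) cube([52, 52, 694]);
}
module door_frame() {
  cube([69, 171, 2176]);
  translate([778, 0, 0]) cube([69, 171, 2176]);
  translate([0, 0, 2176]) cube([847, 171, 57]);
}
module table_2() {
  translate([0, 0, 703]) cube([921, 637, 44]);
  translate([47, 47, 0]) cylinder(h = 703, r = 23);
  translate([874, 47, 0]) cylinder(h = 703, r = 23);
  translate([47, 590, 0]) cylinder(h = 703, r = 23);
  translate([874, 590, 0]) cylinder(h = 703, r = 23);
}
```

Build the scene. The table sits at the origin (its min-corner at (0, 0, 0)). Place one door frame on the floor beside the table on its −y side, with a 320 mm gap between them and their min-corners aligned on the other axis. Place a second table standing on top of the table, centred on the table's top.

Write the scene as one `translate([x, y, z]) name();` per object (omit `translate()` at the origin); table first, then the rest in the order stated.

table();
translate([0, -491, 0]) door_frame();
translate([149, 90, 722]) table_2();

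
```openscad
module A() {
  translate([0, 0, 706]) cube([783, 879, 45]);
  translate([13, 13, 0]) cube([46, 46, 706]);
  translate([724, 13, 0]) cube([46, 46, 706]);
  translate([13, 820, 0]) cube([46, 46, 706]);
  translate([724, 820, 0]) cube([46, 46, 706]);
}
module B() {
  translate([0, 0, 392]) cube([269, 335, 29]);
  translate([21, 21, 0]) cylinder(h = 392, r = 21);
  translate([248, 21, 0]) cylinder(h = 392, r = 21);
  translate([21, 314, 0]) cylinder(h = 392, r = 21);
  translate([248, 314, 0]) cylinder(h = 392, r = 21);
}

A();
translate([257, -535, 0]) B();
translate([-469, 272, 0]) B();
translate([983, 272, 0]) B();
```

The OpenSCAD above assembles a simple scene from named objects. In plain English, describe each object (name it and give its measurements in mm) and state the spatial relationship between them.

A is a table with a 783×879 mm rectangular top, 45 mm thick, top surface at z = 751 mm, supported by four 46×46 mm square legs, each inset 13 mm from the nearest pair of top edges, running from the floor.

B is a four-legged stool. The seat is 269×335 mm, 29 mm thick, top at z = 421 mm. It stands on four round legs, each 42 mm in diameter, from z = 0 to the seat underside, each leg's axis is inset half a diameter from the nearest pair of seat edges (so the leg's bounding box is flush with the corner).

Three stools sit around the table at the −y, −x, +x sides.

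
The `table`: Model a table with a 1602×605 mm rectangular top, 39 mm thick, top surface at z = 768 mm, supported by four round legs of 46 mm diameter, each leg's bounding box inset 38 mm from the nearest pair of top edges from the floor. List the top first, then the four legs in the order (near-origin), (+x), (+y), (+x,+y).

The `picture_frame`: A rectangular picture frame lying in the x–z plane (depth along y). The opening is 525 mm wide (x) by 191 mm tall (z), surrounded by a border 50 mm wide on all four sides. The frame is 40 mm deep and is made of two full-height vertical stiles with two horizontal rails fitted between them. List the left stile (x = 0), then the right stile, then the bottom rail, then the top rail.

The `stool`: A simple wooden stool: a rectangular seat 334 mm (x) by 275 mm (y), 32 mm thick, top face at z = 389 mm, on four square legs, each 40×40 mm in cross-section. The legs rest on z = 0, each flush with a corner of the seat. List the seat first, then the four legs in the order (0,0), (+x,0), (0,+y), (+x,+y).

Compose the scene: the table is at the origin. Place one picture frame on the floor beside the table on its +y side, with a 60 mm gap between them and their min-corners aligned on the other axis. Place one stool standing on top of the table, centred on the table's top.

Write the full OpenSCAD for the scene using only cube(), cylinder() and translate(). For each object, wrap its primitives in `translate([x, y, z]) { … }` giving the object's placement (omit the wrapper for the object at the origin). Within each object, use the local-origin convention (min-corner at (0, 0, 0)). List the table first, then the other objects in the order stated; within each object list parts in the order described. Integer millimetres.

translate([0, 0, 729]) cube([1602, 605, 39]);
translate([61, 61, 0]) cylinder(h = 729, r = 23);
translate([1541, 61, 0]) cylinder(h = 729, r = 23);
translate([61, 544, 0]) cylinder(h = 729, r = 23);
translate([1541, 544, 0]) cylinder(h = 729, r = 23);
translate([0, 665, 0]) {
  cube([50, 40, 291]);
  translate([575, 0, 0]) cube([50, 40, 291]);
  translate([50, 0, 0]) cube([525, 40, 50]);
  translate([50, 0, 241]) cube([525, 40, 50]);
}
translate([634, 165, 768]) {
  translate([0, 0, 357]) cube([334, 275, 32]);
  cube([40, 40, 357]);
  translate([294, 0, 0]) cube([40, 40, 357]);
  translate([0, 235, 0]) cube([40, 40, 357]);
  translate([294, 235, 0]) cube([40, 40, 357]);
}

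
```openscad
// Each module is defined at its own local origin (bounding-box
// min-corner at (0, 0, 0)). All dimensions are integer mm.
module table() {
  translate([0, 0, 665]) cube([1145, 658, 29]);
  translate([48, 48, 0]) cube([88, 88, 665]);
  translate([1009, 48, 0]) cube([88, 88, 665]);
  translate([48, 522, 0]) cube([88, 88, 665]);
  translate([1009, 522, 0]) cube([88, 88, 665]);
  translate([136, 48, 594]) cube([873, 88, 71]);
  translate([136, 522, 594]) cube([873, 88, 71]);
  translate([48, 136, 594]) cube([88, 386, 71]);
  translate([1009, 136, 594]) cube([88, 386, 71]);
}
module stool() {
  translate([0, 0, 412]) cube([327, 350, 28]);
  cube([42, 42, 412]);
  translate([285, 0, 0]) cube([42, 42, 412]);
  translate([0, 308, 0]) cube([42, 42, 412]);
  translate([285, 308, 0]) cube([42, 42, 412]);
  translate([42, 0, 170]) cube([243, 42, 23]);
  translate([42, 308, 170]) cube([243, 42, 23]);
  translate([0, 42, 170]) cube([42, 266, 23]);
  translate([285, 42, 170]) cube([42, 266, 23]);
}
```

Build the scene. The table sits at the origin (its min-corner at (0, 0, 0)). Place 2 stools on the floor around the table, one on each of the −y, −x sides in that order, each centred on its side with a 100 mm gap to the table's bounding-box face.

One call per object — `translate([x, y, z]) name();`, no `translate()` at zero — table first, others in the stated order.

table();
translate([409, -450, 0]) stool();
translate([-427, 154, 0]) stool();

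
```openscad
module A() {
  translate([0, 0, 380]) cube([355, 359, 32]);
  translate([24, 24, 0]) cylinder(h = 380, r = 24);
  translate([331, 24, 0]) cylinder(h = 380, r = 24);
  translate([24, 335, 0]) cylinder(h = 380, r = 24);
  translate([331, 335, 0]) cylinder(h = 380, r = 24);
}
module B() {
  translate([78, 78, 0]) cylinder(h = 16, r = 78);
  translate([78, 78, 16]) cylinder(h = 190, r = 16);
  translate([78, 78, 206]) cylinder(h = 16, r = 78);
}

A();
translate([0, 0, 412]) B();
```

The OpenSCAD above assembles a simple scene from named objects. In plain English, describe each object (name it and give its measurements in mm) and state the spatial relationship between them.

A is a four-legged stool. The seat is 355×359 mm, 32 mm thick, top at z = 412 mm. It stands on four round legs, each 48 mm in diameter, from z = 0 to the seat underside, each leg's axis is inset half a diameter from the nearest pair of seat edges (so the leg's bounding box is flush with the corner).

B is a spool: two coaxial disc flanges of radius 78 mm and thickness 16 mm, joined by a core cylinder of radius 16 mm and height 190 mm. The lower flange rests on z = 0 and the three cylinders share a vertical axis.

The spool is on top of the stool.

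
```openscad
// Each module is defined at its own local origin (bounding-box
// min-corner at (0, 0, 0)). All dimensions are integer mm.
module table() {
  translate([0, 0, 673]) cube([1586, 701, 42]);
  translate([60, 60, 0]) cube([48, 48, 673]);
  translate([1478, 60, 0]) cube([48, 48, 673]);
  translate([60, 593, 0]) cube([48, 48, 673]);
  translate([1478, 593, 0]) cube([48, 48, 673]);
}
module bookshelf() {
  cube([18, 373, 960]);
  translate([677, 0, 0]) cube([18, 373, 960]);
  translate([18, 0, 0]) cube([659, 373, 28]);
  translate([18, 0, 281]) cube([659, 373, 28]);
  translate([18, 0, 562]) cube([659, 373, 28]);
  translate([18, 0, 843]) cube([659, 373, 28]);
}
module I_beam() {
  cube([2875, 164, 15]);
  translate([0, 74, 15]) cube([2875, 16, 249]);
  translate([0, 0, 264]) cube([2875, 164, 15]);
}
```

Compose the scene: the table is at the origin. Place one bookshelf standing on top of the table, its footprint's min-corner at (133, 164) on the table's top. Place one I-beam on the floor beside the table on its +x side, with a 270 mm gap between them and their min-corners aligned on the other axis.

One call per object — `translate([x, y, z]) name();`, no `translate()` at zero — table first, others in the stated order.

table();
translate([133, 164, 715]) bookshelf();
translate([1856, 0, 0]) I_beam();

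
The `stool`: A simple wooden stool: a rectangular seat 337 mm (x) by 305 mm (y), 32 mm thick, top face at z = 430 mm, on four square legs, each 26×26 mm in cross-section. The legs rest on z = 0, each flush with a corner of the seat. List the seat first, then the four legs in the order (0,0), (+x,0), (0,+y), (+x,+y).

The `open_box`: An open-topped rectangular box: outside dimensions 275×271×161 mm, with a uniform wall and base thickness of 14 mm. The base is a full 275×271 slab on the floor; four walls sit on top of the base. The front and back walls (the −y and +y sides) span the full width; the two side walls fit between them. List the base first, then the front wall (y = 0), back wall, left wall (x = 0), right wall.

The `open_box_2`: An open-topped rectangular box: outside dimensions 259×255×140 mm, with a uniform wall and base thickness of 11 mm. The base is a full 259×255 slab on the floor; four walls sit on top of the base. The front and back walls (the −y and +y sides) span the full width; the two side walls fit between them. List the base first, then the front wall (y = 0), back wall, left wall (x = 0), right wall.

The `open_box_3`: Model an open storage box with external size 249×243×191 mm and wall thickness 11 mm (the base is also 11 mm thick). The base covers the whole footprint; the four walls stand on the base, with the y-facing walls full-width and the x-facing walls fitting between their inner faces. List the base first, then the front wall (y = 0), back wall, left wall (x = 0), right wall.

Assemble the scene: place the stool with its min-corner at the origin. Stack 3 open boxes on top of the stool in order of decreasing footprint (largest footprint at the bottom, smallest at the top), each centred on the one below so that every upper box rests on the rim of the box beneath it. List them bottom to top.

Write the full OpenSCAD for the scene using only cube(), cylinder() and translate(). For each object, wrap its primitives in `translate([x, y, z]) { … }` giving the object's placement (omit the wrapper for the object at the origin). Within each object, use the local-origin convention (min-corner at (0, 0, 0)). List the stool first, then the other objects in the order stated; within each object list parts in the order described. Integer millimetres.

translate([0, 0, 398]) cube([337, 305, 32]);
cube([26, 26, 398]);
translate([311, 0, 0]) cube([26, 26, 398]);
translate([0, 279, 0]) cube([26, 26, 398]);
translate([311, 279, 0]) cube([26, 26, 398]);
translate([31, 17, 430]) {
  cube([275, 271, 14]);
  translate([0, 0, 14]) cube([275, 14, 147]);
  translate([0, 257, 14]) cube([275, 14, 147]);
  translate([0, 14, 14]) cube([14, 243, 147]);
  translate([261, 14, 14]) cube([14, 243, 147]);
}
translate([39, 25, 591]) {
  cube([259, 255, 11]);
  translate([0, 0, 11]) cube([259, 11, 129]);
  translate([0, 244, 11]) cube([259, 11, 129]);
  translate([0, 11, 11]) cube([11, 233, 129]);
  translate([248, 11, 11]) cube([11, 233, 129]);
}
translate([44, 31, 731]) {
  cube([249, 243, 11]);
  translate([0, 0, 11]) cube([249, 11, 180]);
  translate([0, 232, 11]) cube([249, 11, 180]);
  translate([0, 11, 11]) cube([11, 221, 180]);
  translate([238, 11, 11]) cube([11, 221, 180]);
}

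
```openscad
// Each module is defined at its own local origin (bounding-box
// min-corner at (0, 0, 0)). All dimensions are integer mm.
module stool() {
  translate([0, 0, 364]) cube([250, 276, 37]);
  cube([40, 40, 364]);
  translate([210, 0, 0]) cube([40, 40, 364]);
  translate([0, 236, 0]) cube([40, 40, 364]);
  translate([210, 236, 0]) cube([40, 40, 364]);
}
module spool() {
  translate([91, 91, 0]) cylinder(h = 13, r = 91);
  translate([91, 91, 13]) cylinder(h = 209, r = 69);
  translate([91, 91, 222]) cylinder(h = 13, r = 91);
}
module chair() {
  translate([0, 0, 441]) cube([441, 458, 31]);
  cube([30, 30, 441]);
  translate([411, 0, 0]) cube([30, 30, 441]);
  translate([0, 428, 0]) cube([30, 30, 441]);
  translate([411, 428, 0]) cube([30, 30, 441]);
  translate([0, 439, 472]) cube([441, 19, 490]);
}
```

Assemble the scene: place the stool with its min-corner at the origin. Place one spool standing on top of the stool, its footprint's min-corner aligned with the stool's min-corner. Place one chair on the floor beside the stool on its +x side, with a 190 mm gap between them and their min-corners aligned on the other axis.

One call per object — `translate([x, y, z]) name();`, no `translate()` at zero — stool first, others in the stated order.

stool();
translate([0, 0, 401]) spool();
translate([440, 0, 0]) chair();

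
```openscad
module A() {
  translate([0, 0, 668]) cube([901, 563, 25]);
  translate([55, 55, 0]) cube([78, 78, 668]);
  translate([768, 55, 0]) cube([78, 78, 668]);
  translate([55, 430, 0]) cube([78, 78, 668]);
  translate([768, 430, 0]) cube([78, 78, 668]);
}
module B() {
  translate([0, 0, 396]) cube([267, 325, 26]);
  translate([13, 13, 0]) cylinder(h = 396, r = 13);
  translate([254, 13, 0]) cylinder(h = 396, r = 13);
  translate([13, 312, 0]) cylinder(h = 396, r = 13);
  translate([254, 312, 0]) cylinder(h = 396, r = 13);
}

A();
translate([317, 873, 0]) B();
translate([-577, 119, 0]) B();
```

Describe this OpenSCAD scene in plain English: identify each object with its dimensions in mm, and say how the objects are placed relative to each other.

A is a table: top 901 mm (x) × 563 mm (y), 25 mm thick, upper face at z = 693 mm, on four 78×78 mm square legs, each inset 55 mm from the nearest pair of top edges, running from z = 0 to the bottom of the top.

B is a simple wooden stool: a rectangular seat 267 mm (x) by 325 mm (y), 26 mm thick, top face at z = 422 mm, on four round legs, each 26 mm in diameter. The legs rest on z = 0, each leg's axis is inset half a diameter from the nearest pair of seat edges (so the leg's bounding box is flush with the corner).

Two stools sit around the table at the +y, −x sides.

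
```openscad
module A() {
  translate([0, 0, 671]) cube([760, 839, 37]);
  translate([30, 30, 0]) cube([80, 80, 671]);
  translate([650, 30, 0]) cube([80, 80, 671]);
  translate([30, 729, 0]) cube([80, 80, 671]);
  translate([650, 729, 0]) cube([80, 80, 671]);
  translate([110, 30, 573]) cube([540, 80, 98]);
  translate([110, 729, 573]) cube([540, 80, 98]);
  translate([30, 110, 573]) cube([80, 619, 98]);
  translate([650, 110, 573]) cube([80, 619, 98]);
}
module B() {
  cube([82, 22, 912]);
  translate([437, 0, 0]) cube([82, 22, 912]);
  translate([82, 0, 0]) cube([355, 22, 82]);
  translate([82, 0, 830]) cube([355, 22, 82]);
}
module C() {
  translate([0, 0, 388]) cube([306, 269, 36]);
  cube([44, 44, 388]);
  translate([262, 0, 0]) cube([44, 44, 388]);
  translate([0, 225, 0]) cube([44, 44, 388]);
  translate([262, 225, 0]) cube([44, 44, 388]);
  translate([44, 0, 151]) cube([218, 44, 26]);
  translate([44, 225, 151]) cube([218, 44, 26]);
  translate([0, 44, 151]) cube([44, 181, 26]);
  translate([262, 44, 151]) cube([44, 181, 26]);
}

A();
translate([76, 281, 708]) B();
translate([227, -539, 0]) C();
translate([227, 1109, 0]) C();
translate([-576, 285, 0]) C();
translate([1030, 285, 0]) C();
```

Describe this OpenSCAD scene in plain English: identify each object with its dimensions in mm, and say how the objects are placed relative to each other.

A is a table: top 760 mm (x) × 839 mm (y), 37 mm thick, upper face at z = 708 mm, on four 80×80 mm square legs, each inset 30 mm from the nearest pair of top edges, running from z = 0 to the bottom of the top. Four apron rails, 80 mm thick and 98 mm tall, run between adjacent legs with their top edges flush with the underside of the top and their outer faces flush with the legs' outer faces.

B is a picture frame with a 355×748 mm rectangular opening (x by z) and a uniform 82 mm border on every side. Frame depth is 22 mm along y. It is built from two vertical stiles running the full outside height and two horizontal rails spanning the gap between the stiles.

C is a four-legged stool. The seat is 306×269 mm, 36 mm thick, top at z = 424 mm. It stands on four square legs, each 44×44 mm in cross-section, from z = 0 to the seat underside, each flush with a corner of the seat. Four stretchers, 44 mm wide and 26 mm tall, connect adjacent legs with their undersides at z = 151 mm, each running between the inner faces of the legs it joins and aligned with the legs' outer faces on the other axis.

The picture frame is on top of the table. Four stools sit around the table at the −y, +y, −x, +x sides.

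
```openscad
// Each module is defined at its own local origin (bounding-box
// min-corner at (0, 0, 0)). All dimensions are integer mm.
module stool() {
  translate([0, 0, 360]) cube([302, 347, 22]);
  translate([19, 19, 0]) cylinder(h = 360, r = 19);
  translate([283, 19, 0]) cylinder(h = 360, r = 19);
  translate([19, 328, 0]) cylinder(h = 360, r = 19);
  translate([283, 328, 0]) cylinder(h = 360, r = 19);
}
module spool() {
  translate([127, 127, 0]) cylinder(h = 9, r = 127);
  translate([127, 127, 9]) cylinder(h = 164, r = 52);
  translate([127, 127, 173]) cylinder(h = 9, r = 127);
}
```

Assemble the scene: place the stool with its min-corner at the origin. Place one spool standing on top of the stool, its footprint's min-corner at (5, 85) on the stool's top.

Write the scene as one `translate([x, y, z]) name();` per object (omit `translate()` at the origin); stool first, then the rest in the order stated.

stool();
translate([5, 85, 382]) spool();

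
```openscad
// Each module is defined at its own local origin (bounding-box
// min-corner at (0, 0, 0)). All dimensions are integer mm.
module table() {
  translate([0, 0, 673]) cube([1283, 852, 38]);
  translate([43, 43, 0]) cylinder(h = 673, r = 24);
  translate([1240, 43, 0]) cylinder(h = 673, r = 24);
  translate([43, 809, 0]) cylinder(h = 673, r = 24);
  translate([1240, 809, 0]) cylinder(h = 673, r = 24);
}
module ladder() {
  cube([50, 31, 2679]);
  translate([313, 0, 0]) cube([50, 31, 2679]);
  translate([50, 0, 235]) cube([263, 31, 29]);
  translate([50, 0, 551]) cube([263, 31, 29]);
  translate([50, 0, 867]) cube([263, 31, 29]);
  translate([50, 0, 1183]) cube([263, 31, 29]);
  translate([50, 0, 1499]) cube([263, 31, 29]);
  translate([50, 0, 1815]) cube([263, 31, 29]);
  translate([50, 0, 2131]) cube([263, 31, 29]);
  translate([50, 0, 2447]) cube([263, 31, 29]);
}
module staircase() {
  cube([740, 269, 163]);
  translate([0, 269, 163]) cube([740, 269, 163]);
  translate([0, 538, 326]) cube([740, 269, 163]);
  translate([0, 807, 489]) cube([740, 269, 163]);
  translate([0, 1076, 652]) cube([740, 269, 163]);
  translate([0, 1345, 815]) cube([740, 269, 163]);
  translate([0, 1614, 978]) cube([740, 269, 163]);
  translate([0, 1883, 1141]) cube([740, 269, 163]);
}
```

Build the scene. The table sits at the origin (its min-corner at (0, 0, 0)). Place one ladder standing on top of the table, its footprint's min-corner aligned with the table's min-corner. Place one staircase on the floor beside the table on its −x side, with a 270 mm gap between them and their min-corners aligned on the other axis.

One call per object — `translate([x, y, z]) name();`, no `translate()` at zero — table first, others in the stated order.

table();
translate([0, 0, 711]) ladder();
translate([-1010, 0, 0]) staircase();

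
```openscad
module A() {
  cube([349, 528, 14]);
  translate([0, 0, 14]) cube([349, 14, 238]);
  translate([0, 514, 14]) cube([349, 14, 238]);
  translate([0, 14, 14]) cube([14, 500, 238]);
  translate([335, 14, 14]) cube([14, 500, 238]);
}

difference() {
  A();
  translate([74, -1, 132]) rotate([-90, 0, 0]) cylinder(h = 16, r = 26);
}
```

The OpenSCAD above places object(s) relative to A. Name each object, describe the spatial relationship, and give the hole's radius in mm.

A is an open box. The open box has a circular hole through its front wall. The hole's radius is 26 mm.

The subtracted cylinder has r = 26 mm.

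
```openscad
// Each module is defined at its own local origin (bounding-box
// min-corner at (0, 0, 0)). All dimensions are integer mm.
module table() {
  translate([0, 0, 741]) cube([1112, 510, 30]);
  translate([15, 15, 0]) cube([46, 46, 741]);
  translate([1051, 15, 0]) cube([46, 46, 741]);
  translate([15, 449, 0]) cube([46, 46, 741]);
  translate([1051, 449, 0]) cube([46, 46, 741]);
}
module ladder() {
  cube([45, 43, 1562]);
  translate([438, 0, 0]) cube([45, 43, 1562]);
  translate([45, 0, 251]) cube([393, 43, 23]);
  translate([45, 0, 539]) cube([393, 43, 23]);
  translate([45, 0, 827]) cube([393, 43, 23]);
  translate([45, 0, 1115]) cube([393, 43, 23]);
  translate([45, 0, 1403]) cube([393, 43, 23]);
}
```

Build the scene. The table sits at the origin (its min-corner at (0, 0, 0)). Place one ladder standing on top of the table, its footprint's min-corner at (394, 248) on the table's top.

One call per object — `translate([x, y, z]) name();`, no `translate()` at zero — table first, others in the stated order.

table();
translate([394, 248, 771]) ladder();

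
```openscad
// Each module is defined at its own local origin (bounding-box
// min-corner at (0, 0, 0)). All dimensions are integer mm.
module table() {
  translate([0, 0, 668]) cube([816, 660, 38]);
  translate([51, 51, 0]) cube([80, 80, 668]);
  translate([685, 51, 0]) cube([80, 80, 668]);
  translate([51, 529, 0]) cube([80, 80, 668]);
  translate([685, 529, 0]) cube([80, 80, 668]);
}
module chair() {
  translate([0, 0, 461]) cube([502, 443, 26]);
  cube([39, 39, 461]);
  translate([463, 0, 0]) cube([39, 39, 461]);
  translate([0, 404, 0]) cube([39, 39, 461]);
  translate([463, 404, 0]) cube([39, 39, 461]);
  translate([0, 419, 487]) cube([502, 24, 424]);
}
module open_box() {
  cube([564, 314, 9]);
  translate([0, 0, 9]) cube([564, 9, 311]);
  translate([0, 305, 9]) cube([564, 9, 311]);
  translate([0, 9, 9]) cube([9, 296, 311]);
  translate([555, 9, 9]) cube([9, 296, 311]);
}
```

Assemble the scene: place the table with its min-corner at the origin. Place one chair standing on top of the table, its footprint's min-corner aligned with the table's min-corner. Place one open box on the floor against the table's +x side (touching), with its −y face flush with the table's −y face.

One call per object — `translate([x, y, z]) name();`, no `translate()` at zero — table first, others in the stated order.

table();
translate([0, 0, 706]) chair();
translate([816, 0, 0]) open_box();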